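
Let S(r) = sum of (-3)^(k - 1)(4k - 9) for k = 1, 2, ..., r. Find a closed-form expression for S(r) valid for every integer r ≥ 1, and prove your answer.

S(r) = (-3)^r(-r + 2) - 2

We claim S(r) = (-3)^r(-r + 2) - 2 for all r ≥ 1.
For the base case r = 1: S(1) = -5, and the closed form gives -5. They agree.
Inductive step: suppose the statement holds for some k ≥ 1, so S(k) = (-3)^k(-k + 2) - 2.
Then S(k+1) = S(k) + ((-3)^k(4k - 5)) = ((-3)^k(-k + 2) - 2) + ((-3)^k(4k - 5)).
Simplifying, S(k+1) = -(-3)^(k + 1)k + (-3)^(k + 1) - 2 = (-3)^(k+1)(-(k+1) + 2) - 2,
which is the closed form with r = k+1.
By the principle of mathematical induction, the result holds for all r ≥ 1.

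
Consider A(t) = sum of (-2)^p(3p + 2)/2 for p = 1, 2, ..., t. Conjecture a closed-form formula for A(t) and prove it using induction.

A(t) = (-2)^t(t + 1) - 1

We claim A(t) = (-2)^t(t + 1) - 1 for all t ≥ 1.
For the base case t = 1: A(1) = -5, and the closed form gives -5. They agree.
Inductive step: suppose the statement holds for some p ≥ 1, so A(p) = (-2)^p(p + 1) - 1.
Then A(p+1) = A(p) + ((-2)^p(-3p - 5)) = ((-2)^p(p + 1) - 1) + ((-2)^p(-3p - 5)).
Simplifying, A(p+1) = -2(-2)^p·p - 4(-2)^p - 1 = (-2)^(p+1)((p+1) + 1) - 1,
which is the closed form with t = p+1.
By the principle of mathematical induction, the result holds for all t ≥ 1.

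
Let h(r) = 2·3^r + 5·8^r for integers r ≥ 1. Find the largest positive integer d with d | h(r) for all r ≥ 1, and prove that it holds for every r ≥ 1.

Computing the first values: h(1) = 46 and h(2) = 338; gcd(46, 338) = 2, so d ≤ 2.
We prove 2 | 2·3^r + 5·8^r for all r ≥ 1 by induction on r.
When r = 1: h(1) = 46 = 2·(23), so 2 | h(1).
Inductive step: assume the claim holds for r = m, i.e. 2 | h(m). Then
h(m+1) − 8·h(m) = (2·3^(m+1) + 5·8^(m+1)) − 8·(2·3^m + 5·8^m) = (2)·3^m·(3 − 8) = (-10)·3^m. Since 2 | h(m) by the inductive hypothesis, 2 | 8·h(m); and 2 | -10 since -10 = 2·-5. Therefore 2 | h(m+1).
This completes the induction.
Therefore the largest such d is 2.

d = 2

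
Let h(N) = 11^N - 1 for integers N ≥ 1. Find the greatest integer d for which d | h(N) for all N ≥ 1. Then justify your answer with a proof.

d = 10

Computing the first values: h(1) = 10 and h(2) = 120; gcd(10, 120) = 10, so d ≤ 10.
We prove 10 | 11^N - 1 for all N ≥ 1 by induction on N.
For the base case N = 1: h(1) = 10 = 10·(1), so 10 | h(1).
Inductive step: suppose the statement holds for some j ≥ 1, i.e. 10 | h(j). Then
11^{j+1} − 1^{j+1} = 11·11^j − 1·1^j = 11·(11^j − 1^j) + (10)·1^j. The first term is divisible by 10 by the inductive hypothesis, and the second term (10)·1^j is divisible by 10 since 10 | 10. Hence 10 | h(j+1).
By induction, the statement is established for all N ≥ 1.
Therefore the largest such d is 10.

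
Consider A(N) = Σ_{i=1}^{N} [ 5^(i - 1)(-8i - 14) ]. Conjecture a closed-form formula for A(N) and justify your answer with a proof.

A(N) = -5^N(2N + 3) + 3

We claim A(N) = -5^N(2N + 3) + 3 for all N ≥ 1.
When N = 1: A(1) = -22, and the closed form gives -22. They agree.
Inductive step: suppose the statement holds for some i ≥ 1, so A(i) = -5^i(2i + 3) + 3.
Then A(i+1) = A(i) + (5^i(-8i - 22)) = (-5^i(2i + 3) + 3) + (5^i(-8i - 22)).
Simplifying, A(i+1) = -10·5^i·i - 25·5^i + 3 = -5^(i+1)(2(i+1) + 3) + 3,
which is the closed form with N = i+1.
By the principle of mathematical induction, the result holds for all N ≥ 1.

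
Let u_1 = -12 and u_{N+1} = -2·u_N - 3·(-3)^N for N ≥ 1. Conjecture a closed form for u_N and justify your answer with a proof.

u_N = -3(-2)^(N - 1) - (-3)^(N + 1)

Computing the first terms: u_1 = -12, u_2 = 33, u_3 = -93. This suggests u_N = -3(-2)^(N - 1) - (-3)^(N + 1).
Base step (N = 1): the formula gives -12 = -12 = u_1.
Inductive step: assume the claim holds for N = i, so u_i = -3(-2)^(i - 1) - (-3)^(i + 1).
Then u_{i+1} = -2·u_i - 3·(-3)^i = -2·(-3(-2)^(i - 1) - (-3)^(i + 1)) - 3·(-3)^i = -3(-2)^i - (-3)^(i + 2) = -3(-2)^((i+1) - 1) - (-3)^((i+1) + 1),
which is the claimed formula at N = i+1.
This completes the induction.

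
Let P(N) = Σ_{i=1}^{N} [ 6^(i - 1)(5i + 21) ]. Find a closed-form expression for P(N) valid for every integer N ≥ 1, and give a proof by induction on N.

P(N) = 6^N(N + 4) - 4

We claim P(N) = 6^N(N + 4) - 4 for all N ≥ 1.
When N = 1: P(1) = 26, and the closed form gives 26. They agree.
Inductive step: assume the claim holds for N = i, so P(i) = 6^i(i + 4) - 4.
Then P(i+1) = P(i) + (6^i(5i + 26)) = (6^i(i + 4) - 4) + (6^i(5i + 26)).
Simplifying, P(i+1) = 6·6^i·i + 30·6^i - 4 = 6^(i+1)((i+1) + 4) - 4,
which is the closed form with N = i+1.
Hence, by induction on N, the claim holds for every N ≥ 1.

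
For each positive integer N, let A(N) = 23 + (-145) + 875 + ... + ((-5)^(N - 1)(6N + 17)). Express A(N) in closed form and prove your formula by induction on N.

We claim A(N) = -(-5)^N(N + 3) + 3 for all N ≥ 1.
When N = 1: A(1) = 23, and the closed form gives 23. They agree.
Inductive step: suppose the statement holds for some k ≥ 1, so A(k) = -(-5)^k(k + 3) + 3.
Then A(k+1) = A(k) + ((-5)^k(6k + 23)) = (-(-5)^k(k + 3) + 3) + ((-5)^k(6k + 23)).
Simplifying, A(k+1) = 5(-5)^k·k + 20(-5)^k + 3 = -(-5)^(k+1)((k+1) + 3) + 3,
which is the closed form with N = k+1.
By the principle of mathematical induction, the result holds for all N ≥ 1.

A(N) = -(-5)^N(N + 3) + 3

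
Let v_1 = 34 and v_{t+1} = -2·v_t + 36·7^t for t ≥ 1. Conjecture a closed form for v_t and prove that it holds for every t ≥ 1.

v_t = -3(-2)^t + 4·7^t

Computing the first terms: v_1 = 34, v_2 = 184, v_3 = 1396. This suggests v_t = -3(-2)^t + 4·7^t.
When t = 1: the formula gives 34 = 34 = v_1.
Suppose the result is true for t = i, so v_i = -3(-2)^i + 4·7^i.
Then v_{i+1} = -2·v_i + 36·7^i = -2·(-3(-2)^i + 4·7^i) + 36·7^i = -3(-2)^(i + 1) + 4·7^(i + 1),
which is the claimed formula at t = i+1.
By the principle of mathematical induction, the result holds for all t ≥ 1.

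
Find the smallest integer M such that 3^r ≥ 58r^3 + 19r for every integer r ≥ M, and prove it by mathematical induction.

M = 10

At r = 9: 19683 < 42453, so the inequality fails and M ≥ 10. We prove 3^r ≥ 58r^3 + 19r for all r ≥ 10.
Base step (r = 10): 3^r = 59049 and 58r^3 + 19r = 58190, so 59049 ≥ 58190.
Inductive step: suppose the statement holds for some p ≥ 10, so 3^p ≥ 58p^3 + 19p.
Then 3^(p + 1) = 3·(3^p) ≥ 3·(58p^3 + 19p).
Also, for p ≥ 10 we have 3·(58p^3 + 19p) ≥ 58(p+1)^3 + 19(p+1), since 3·(58p^3 + 19p) − (58(p+1)^3 + 19(p+1)) = 116p^3 - 174p^2 - 136p - 77, which is nonnegative for all p ≥ 10.
Combining, 3^(p + 1) ≥ 58(p+1)^3 + 19(p+1).
By the principle of mathematical induction, the result holds for all r ≥ 10.
Hence the smallest such M is 10.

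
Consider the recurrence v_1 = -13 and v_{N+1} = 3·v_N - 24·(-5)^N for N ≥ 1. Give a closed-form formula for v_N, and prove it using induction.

v_N = 3(-5)^N + 2·3^(N - 1)

Computing the first terms: v_1 = -13, v_2 = 81, v_3 = -357. This suggests v_N = 3(-5)^N + 2·3^(N - 1).
Base step (N = 1): the formula gives -13 = -13 = v_1.
Suppose the result is true for N = i, so v_i = 3(-5)^i + 2·3^(i - 1).
Then v_{i+1} = 3·v_i - 24·(-5)^i = 3·(3(-5)^i + 2·3^(i - 1)) - 24·(-5)^i = 3(-5)^(i + 1) + 2·3^i = 3(-5)^(i+1) + 2·3^((i+1) - 1),
which is the claimed formula at N = i+1.
Hence, by induction on N, the claim holds for every N ≥ 1.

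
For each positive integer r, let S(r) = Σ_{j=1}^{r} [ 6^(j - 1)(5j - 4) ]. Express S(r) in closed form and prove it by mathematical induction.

S(r) = 6^r(r - 1) + 1

We claim S(r) = 6^r(r - 1) + 1 for all r ≥ 1.
When r = 1: S(1) = 1, and the closed form gives 1. They agree.
Suppose the result is true for r = j, so S(j) = 6^j(j - 1) + 1.
Then S(j+1) = S(j) + (6^j(5j + 1)) = (6^j(j - 1) + 1) + (6^j(5j + 1)).
Simplifying, S(j+1) = 6^(j + 1)j + 1 = 6^(j+1)((j+1) - 1) + 1,
which is the closed form with r = j+1.
Hence, by induction on r, the claim holds for every r ≥ 1.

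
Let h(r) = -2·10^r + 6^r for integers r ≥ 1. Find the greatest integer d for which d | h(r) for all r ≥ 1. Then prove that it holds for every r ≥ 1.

d = 2

Computing the first values: h(1) = -14 and h(2) = -164; gcd(-14, -164) = 2, so d ≤ 2.
We prove 2 | -2·10^r + 6^r for all r ≥ 1 by induction on r.
Base step (r = 1): h(1) = -14 = 2·(-7), so 2 | h(1).
Suppose the result is true for r = p, i.e. 2 | h(p). Then
h(p+1) − 10·h(p) = (-2·10^(p+1) + 6^(p+1)) − 10·(-2·10^p + 6^p) = (1)·6^p·(6 − 10) = (-4)·6^p. Since 2 | h(p) by the inductive hypothesis, 2 | 10·h(p); and 2 | -4 since -4 = 2·-2. Therefore 2 | h(p+1).
Hence, by induction on r, the claim holds for every r ≥ 1.
Therefore the largest such d is 2.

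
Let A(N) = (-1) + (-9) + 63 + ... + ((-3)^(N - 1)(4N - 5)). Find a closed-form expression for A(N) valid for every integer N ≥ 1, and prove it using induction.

A(N) = (-3)^N(-N + 1) - 1

We claim A(N) = (-3)^N(-N + 1) - 1 for all N ≥ 1.
When N = 1: A(1) = -1, and the closed form gives -1. They agree.
Suppose the result is true for N = m, so A(m) = (-3)^m(-m + 1) - 1.
Then A(m+1) = A(m) + ((-3)^m(4m - 1)) = ((-3)^m(-m + 1) - 1) + ((-3)^m(4m - 1)).
Simplifying, A(m+1) = 3(-3)^m·m - 1 = (-3)^(m+1)(-(m+1) + 1) - 1,
which is the closed form with N = m+1.
By the principle of mathematical induction, the result holds for all N ≥ 1.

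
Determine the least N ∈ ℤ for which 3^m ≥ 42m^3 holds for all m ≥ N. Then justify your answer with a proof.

N = 10

At m = 9: 19683 < 30618, so the inequality fails and N ≥ 10. We prove 3^m ≥ 42m^3 for all m ≥ 10.
Base step (m = 10): 3^m = 59049 and 42m^3 = 42000, so 59049 ≥ 42000.
Inductive step: assume the claim holds for m = i, so 3^i ≥ 42i^3.
Then 3^(i + 1) = 3·(3^i) ≥ 3·(42i^3).
Also, for i ≥ 10 we have 3·(42i^3) ≥ 42(i+1)^3, since 3 ≥ (1 + 1/i)^3 for all i ≥ 10.
Combining, 3^(i + 1) ≥ 42(i+1)^3.
By induction, the statement is established for all m ≥ 10.
Hence the smallest such N is 10.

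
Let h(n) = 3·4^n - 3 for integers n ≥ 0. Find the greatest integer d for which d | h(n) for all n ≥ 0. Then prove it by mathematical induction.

d = 9

Computing the first values: h(0) = 0 and h(1) = 9; gcd(0, 9) = 9, so d ≤ 9.
We prove 9 | 3·4^n - 3 for all n ≥ 0 by induction on n.
When n = 0: h(0) = 0 = 9·(0), so 9 | h(0).
Inductive step: assume the claim holds for n = m, i.e. 9 | h(m). Then
h(m+1) = 3·4^(m+1) - 3 = 4·(3·4^m - 3) + 9 = 4·h(m) + 9. The first term is divisible by 9 by the inductive hypothesis, and 9 is divisible by 9. Hence 9 | h(m+1).
This completes the induction.
Therefore the largest such d is 9.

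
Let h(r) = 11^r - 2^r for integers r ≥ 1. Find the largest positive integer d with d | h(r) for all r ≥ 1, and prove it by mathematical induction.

Computing the first values: h(1) = 9 and h(2) = 117; gcd(9, 117) = 9, so d ≤ 9.
We prove 9 | 11^r - 2^r for all r ≥ 1 by induction on r.
For the base case r = 1: h(1) = 9 = 9·(1), so 9 | h(1).
Inductive step: assume the claim holds for r = i, i.e. 9 | h(i). Then
11^{i+1} − 2^{i+1} = 11·11^i − 2·2^i = 11·(11^i − 2^i) + (9)·2^i. The first term is divisible by 9 by the inductive hypothesis, and the second term (9)·2^i is divisible by 9 since 9 | 9. Hence 9 | h(i+1).
By induction, the statement is established for all r ≥ 1.
Therefore the largest such d is 9.

d = 9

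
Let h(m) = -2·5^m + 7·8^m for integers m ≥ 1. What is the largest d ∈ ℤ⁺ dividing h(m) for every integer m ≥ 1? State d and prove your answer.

d = 2

Computing the first values: h(1) = 46 and h(2) = 398; gcd(46, 398) = 2, so d ≤ 2.
We prove 2 | -2·5^m + 7·8^m for all m ≥ 1 by induction on m.
Base step (m = 1): h(1) = 46 = 2·(23), so 2 | h(1).
Inductive step: assume the claim holds for m = j, i.e. 2 | h(j). Then
h(j+1) − 8·h(j) = (-2·5^(j+1) + 7·8^(j+1)) − 8·(-2·5^j + 7·8^j) = (-2)·5^j·(5 − 8) = (6)·5^j. Since 2 | h(j) by the inductive hypothesis, 2 | 8·h(j); and 2 | 6 since 6 = 2·3. Therefore 2 | h(j+1).
This completes the induction.
Therefore the largest such d is 2.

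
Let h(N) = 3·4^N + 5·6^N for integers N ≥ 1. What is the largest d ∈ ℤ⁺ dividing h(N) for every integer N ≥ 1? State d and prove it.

d = 6

Computing the first values: h(1) = 42 and h(2) = 228; gcd(42, 228) = 6, so d ≤ 6.
We prove 6 | 3·4^N + 5·6^N for all N ≥ 1 by induction on N.
Base case (N = 1): h(1) = 42 = 6·(7), so 6 | h(1).
For the inductive step, assume it holds for an arbitrary m ≥ 1, i.e. 6 | h(m). Then
h(m+1) − 6·h(m) = (3·4^(m+1) + 5·6^(m+1)) − 6·(3·4^m + 5·6^m) = (3)·4^m·(4 − 6) = (-6)·4^m. Since 6 | h(m) by the inductive hypothesis, 6 | 6·h(m); and 6 | -6 since -6 = 6·-1. Therefore 6 | h(m+1).
This completes the induction.
Therefore the largest such d is 6.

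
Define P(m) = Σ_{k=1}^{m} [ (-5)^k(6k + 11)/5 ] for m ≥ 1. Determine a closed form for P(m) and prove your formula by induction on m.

P(m) = (-5)^m(m + 2) - 2

We claim P(m) = (-5)^m(m + 2) - 2 for all m ≥ 1.
When m = 1: P(1) = -17, and the closed form gives -17. They agree.
For the inductive step, assume it holds for an arbitrary k ≥ 1, so P(k) = (-5)^k(k + 2) - 2.
Then P(k+1) = P(k) + ((-5)^k(-6k - 17)) = ((-5)^k(k + 2) - 2) + ((-5)^k(-6k - 17)).
Simplifying, P(k+1) = -5(-5)^k·k - 15(-5)^k - 2 = (-5)^(k+1)((k+1) + 2) - 2,
which is the closed form with m = k+1.
By the principle of mathematical induction, the result holds for all m ≥ 1.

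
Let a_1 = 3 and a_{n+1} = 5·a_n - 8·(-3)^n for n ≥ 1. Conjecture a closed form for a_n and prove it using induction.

a_n = (-3)^n + 6·5^(n - 1)

Computing the first terms: a_1 = 3, a_2 = 39, a_3 = 123. This suggests a_n = (-3)^n + 6·5^(n - 1).
Base case (n = 1): the formula gives 3 = 3 = a_1.
Suppose the result is true for n = r, so a_r = (-3)^r + 6·5^(r - 1).
Then a_{r+1} = 5·a_r - 8·(-3)^r = 5·((-3)^r + 6·5^(r - 1)) - 8·(-3)^r = (-3)^(r + 1) + 6·5^r = (-3)^(r+1) + 6·5^((r+1) - 1),
which is the claimed formula at n = r+1.
By the principle of mathematical induction, the result holds for all n ≥ 1.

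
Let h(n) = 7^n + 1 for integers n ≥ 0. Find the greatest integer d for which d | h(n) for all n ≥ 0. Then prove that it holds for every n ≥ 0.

Computing the first values: h(0) = 2 and h(1) = 8; gcd(2, 8) = 2, so d ≤ 2.
We prove 2 | 7^n + 1 for all n ≥ 0 by induction on n.
For the base case n = 0: h(0) = 2 = 2·(1), so 2 | h(0).
For the inductive step, assume it holds for an arbitrary i ≥ 0, i.e. 2 | h(i). Then
h(i+1) = 7^(i+1) + 1 = 7·(7^i + 1) - 6 = 7·h(i) - 6. The first term is divisible by 2 by the inductive hypothesis, and -6 is divisible by 2. Hence 2 | h(i+1).
By induction, the statement is established for all n ≥ 0.
Therefore the largest such d is 2.

d = 2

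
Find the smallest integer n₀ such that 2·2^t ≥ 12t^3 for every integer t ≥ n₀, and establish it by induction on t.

n₀ = 15

At t = 14: 32768 < 32928, so the inequality fails and n₀ ≥ 15. We prove 2·2^t ≥ 12t^3 for all t ≥ 15.
Base case (t = 15): 2·2^t = 65536 and 12t^3 = 40500, so 65536 ≥ 40500.
Inductive step: suppose the statement holds for some j ≥ 15, so 2·2^j ≥ 12j^3.
Then 2·2^(j + 1) = 2·(2·2^j) ≥ 2·(12j^3).
Also, for j ≥ 15 we have 2·(12j^3) ≥ 12(j+1)^3, since 2 ≥ (1 + 1/j)^3 for all j ≥ 15.
Combining, 2·2^(j + 1) ≥ 12(j+1)^3.
By induction, the statement is established for all t ≥ 15.
Hence the smallest such n₀ is 15.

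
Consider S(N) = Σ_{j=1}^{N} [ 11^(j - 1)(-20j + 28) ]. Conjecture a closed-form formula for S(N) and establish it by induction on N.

We claim S(N) = 11^N(-2N + 3) - 3 for all N ≥ 1.
For the base case N = 1: S(1) = 8, and the closed form gives 8. They agree.
Suppose the result is true for N = j, so S(j) = 11^j(-2j + 3) - 3.
Then S(j+1) = S(j) + (11^j(-20j + 8)) = (11^j(-2j + 3) - 3) + (11^j(-20j + 8)).
Simplifying, S(j+1) = -22·11^j·j + 11·11^j - 3 = 11^(j+1)(-2(j+1) + 3) - 3,
which is the closed form with N = j+1.
By the principle of mathematical induction, the result holds for all N ≥ 1.

S(N) = 11^N(-2N + 3) - 3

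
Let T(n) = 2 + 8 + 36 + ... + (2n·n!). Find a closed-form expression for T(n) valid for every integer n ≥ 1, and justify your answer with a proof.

We claim T(n) = (2n + 2)n! - 2 for all n ≥ 1.
Base step (n = 1): T(1) = 2, and the closed form gives 2. They agree.
Inductive step: suppose the statement holds for some i ≥ 1, so T(i) = (2i + 2)i! - 2.
Then T(i+1) = T(i) + (2(i + 1)(i + 1)!) = ((2i + 2)i! - 2) + (2(i + 1)(i + 1)!).
Simplifying, T(i+1) = (2(i+1) + 2)(i+1)! - 2,
which is the closed form with n = i+1.
By induction, the statement is established for all n ≥ 1.

T(n) = (2n + 2)n! - 2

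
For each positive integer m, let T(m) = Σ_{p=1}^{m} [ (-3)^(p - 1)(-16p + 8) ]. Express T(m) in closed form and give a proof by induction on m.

T(m) = (-3)^m(4m - 1) + 1

We claim T(m) = (-3)^m(4m - 1) + 1 for all m ≥ 1.
Base step (m = 1): T(1) = -8, and the closed form gives -8. They agree.
For the inductive step, assume it holds for an arbitrary p ≥ 1, so T(p) = (-3)^p(4p - 1) + 1.
Then T(p+1) = T(p) + ((-3)^p(-16p - 8)) = ((-3)^p(4p - 1) + 1) + ((-3)^p(-16p - 8)).
Simplifying, T(p+1) = -12(-3)^p·p - 9(-3)^p + 1 = (-3)^(p+1)(4(p+1) - 1) + 1,
which is the closed form with m = p+1.
By induction, the statement is established for all m ≥ 1.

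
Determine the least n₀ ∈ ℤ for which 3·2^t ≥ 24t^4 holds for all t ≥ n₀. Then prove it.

n₀ = 21

At t = 20: 3145728 < 3840000, so the inequality fails and n₀ ≥ 21. We prove 3·2^t ≥ 24t^4 for all t ≥ 21.
Base case (t = 21): 3·2^t = 6291456 and 24t^4 = 4667544, so 6291456 ≥ 4667544.
Suppose the result is true for t = p, so 3·2^p ≥ 24p^4.
Then 3·2^(p + 1) = 2·(3·2^p) ≥ 2·(24p^4).
Also, for p ≥ 21 we have 2·(24p^4) ≥ 24(p+1)^4, since 2 ≥ (1 + 1/p)^4 for all p ≥ 21.
Combining, 3·2^(p + 1) ≥ 24(p+1)^4.
By the principle of mathematical induction, the result holds for all t ≥ 21.
Hence the smallest such n₀ is 21.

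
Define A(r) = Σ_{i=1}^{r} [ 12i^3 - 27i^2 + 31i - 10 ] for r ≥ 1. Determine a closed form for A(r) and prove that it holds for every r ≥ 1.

A(r) = r(3r^3 - 3r^2 + 5r + 1)

We claim A(r) = r(3r^3 - 3r^2 + 5r + 1) for all r ≥ 1.
When r = 1: A(1) = 6, and the closed form gives 6. They agree.
Inductive step: suppose the statement holds for some i ≥ 1, so A(i) = i(3i^3 - 3i^2 + 5i + 1).
Then A(i+1) = A(i) + (12i^3 + 9i^2 + 13i + 6) = (i(3i^3 - 3i^2 + 5i + 1)) + (12i^3 + 9i^2 + 13i + 6).
Simplifying, A(i+1) = (i + 1)(3i^3 + 6i^2 + 8i + 6) = (i+1)(3(i+1)^3 - 3(i+1)^2 + 5(i+1) + 1),
which is the closed form with r = i+1.
Hence, by induction on r, the claim holds for every r ≥ 1.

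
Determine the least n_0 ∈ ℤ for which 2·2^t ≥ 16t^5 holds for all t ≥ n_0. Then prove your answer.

n_0 = 27

At t = 26: 134217728 < 190102016, so the inequality fails and n_0 ≥ 27. We prove 2·2^t ≥ 16t^5 for all t ≥ 27.
For the base case t = 27: 2·2^t = 268435456 and 16t^5 = 229582512, so 268435456 ≥ 229582512.
Suppose the result is true for t = k, so 2·2^k ≥ 16k^5.
Then 2·2^(k + 1) = 2·(2·2^k) ≥ 2·(16k^5).
Also, for k ≥ 27 we have 2·(16k^5) ≥ 16(k+1)^5, since 2 ≥ (1 + 1/k)^5 for all k ≥ 27.
Combining, 2·2^(k + 1) ≥ 16(k+1)^5.
Hence, by induction on t, the claim holds for every t ≥ 27.
Hence the smallest such n_0 is 27.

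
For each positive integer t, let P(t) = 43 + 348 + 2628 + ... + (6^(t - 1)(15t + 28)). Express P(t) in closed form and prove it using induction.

We claim P(t) = 6^t(3t + 5) - 5 for all t ≥ 1.
Base case (t = 1): P(1) = 43, and the closed form gives 43. They agree.
Inductive step: assume the claim holds for t = j, so P(j) = 6^j(3j + 5) - 5.
Then P(j+1) = P(j) + (6^j(15j + 43)) = (6^j(3j + 5) - 5) + (6^j(15j + 43)).
Simplifying, P(j+1) = 18·6^j·j + 48·6^j - 5 = 6^(j+1)(3(j+1) + 5) - 5,
which is the closed form with t = j+1.
By induction, the statement is established for all t ≥ 1.

P(t) = 6^t(3t + 5) - 5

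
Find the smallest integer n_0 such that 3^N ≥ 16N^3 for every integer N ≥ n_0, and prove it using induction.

At N = 8: 6561 < 8192, so the inequality fails and n_0 ≥ 9. We prove 3^N ≥ 16N^3 for all N ≥ 9.
When N = 9: 3^N = 19683 and 16N^3 = 11664, so 19683 ≥ 11664.
Inductive step: assume the claim holds for N = r, so 3^r ≥ 16r^3.
Then 3^(r + 1) = 3·(3^r) ≥ 3·(16r^3).
Also, for r ≥ 9 we have 3·(16r^3) ≥ 16(r+1)^3, since 3 ≥ (1 + 1/r)^3 for all r ≥ 9.
Combining, 3^(r + 1) ≥ 16(r+1)^3.
By induction, the statement is established for all N ≥ 9.
Hence the smallest such n_0 is 9.

n_0 = 9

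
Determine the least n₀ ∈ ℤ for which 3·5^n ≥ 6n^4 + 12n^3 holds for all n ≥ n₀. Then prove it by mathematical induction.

n₀ = 5

At n = 4: 1875 < 2304, so the inequality fails and n₀ ≥ 5. We prove 3·5^n ≥ 6n^4 + 12n^3 for all n ≥ 5.
Base case (n = 5): 3·5^n = 9375 and 6n^4 + 12n^3 = 5250, so 9375 ≥ 5250.
Suppose the result is true for n = r, so 3·5^r ≥ 6r^4 + 12r^3.
Then 3·5^(r + 1) = 5·(3·5^r) ≥ 5·(6r^4 + 12r^3).
Also, for r ≥ 5 we have 5·(6r^4 + 12r^3) ≥ 6(r+1)^4 + 12(r+1)^3, since 5·(6r^4 + 12r^3) − (6(r+1)^4 + 12(r+1)^3) = 24r^4 + 24r^3 - 72r^2 - 60r - 18, which is nonnegative for all r ≥ 5.
Combining, 3·5^(r + 1) ≥ 6(r+1)^4 + 12(r+1)^3.
This completes the induction.
Hence the smallest such n₀ is 5.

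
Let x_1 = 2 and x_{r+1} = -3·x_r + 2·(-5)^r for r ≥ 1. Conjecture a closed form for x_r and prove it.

x_r = (-3)^r - (-5)^r

Computing the first terms: x_1 = 2, x_2 = -16, x_3 = 98. This suggests x_r = (-3)^r - (-5)^r.
Base case (r = 1): the formula gives 2 = 2 = x_1.
Inductive step: suppose the statement holds for some j ≥ 1, so x_j = (-3)^j - (-5)^j.
Then x_{j+1} = -3·x_j + 2·(-5)^j = -3·((-3)^j - (-5)^j) + 2·(-5)^j = (-3)^(j + 1) - (-5)^(j + 1),
which is the claimed formula at r = j+1.
By induction, the statement is established for all r ≥ 1.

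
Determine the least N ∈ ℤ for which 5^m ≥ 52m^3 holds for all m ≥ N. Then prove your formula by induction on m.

N = 6

At m = 5: 3125 < 6500, so the inequality fails and N ≥ 6. We prove 5^m ≥ 52m^3 for all m ≥ 6.
When m = 6: 5^m = 15625 and 52m^3 = 11232, so 15625 ≥ 11232.
Inductive step: suppose the statement holds for some i ≥ 6, so 5^i ≥ 52i^3.
Then 5^(i + 1) = 5·(5^i) ≥ 5·(52i^3).
Also, for i ≥ 6 we have 5·(52i^3) ≥ 52(i+1)^3, since 5 ≥ (1 + 1/i)^3 for all i ≥ 6.
Combining, 5^(i + 1) ≥ 52(i+1)^3.
Hence, by induction on m, the claim holds for every m ≥ 6.
Hence the smallest such N is 6.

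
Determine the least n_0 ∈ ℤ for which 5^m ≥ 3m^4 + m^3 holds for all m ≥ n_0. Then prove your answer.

At m = 4: 625 < 832, so the inequality fails and n_0 ≥ 5. We prove 5^m ≥ 3m^4 + m^3 for all m ≥ 5.
For the base case m = 5: 5^m = 3125 and 3m^4 + m^3 = 2000, so 3125 ≥ 2000.
For the inductive step, assume it holds for an arbitrary p ≥ 5, so 5^p ≥ 3p^4 + p^3.
Then 5^(p + 1) = 5·(5^p) ≥ 5·(3p^4 + p^3).
Also, for p ≥ 5 we have 5·(3p^4 + p^3) ≥ 3(p+1)^4 + (p+1)^3, since 5·(3p^4 + p^3) − (3(p+1)^4 + (p+1)^3) = 12p^4 - 8p^3 - 21p^2 - 15p - 4, which is nonnegative for all p ≥ 5.
Combining, 5^(p + 1) ≥ 3(p+1)^4 + (p+1)^3.
By the principle of mathematical induction, the result holds for all m ≥ 5.
Hence the smallest such n_0 is 5.

n_0 = 5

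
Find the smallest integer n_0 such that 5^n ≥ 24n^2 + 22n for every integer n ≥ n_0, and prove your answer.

n_0 = 4

At n = 3: 125 < 282, so the inequality fails and n_0 ≥ 4. We prove 5^n ≥ 24n^2 + 22n for all n ≥ 4.
Base case (n = 4): 5^n = 625 and 24n^2 + 22n = 472, so 625 ≥ 472.
Inductive step: assume the claim holds for n = k, so 5^k ≥ 24k^2 + 22k.
Then 5^(k + 1) = 5·(5^k) ≥ 5·(24k^2 + 22k).
Also, for k ≥ 4 we have 5·(24k^2 + 22k) ≥ 24(k+1)^2 + 22(k+1), since 5·(24k^2 + 22k) − (24(k+1)^2 + 22(k+1)) = 96k^2 + 40k - 46, which is nonnegative for all k ≥ 4.
Combining, 5^(k + 1) ≥ 24(k+1)^2 + 22(k+1).
Hence, by induction on n, the claim holds for every n ≥ 4.
Hence the smallest such n_0 is 4.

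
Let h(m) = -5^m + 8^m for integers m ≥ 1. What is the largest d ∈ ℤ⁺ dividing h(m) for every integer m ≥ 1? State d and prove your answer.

Computing the first values: h(1) = 3 and h(2) = 39; gcd(3, 39) = 3, so d ≤ 3.
We prove 3 | -5^m + 8^m for all m ≥ 1 by induction on m.
For the base case m = 1: h(1) = 3 = 3·(1), so 3 | h(1).
Inductive step: assume the claim holds for m = r, i.e. 3 | h(r). Then
8^{r+1} − 5^{r+1} = 8·8^r − 5·5^r = 8·(8^r − 5^r) + (3)·5^r. The first term is divisible by 3 by the inductive hypothesis, and the second term (3)·5^r is divisible by 3 since 3 | 3. Hence 3 | h(r+1).
Hence, by induction on m, the claim holds for every m ≥ 1.
Therefore the largest such d is 3.

d = 3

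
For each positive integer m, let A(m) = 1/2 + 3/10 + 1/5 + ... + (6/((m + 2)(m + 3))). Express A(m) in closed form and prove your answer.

We claim A(m) = 2m/(m + 3) for all m ≥ 1.
When m = 1: A(1) = 1/2, and the closed form gives 1/2. They agree.
For the inductive step, assume it holds for an arbitrary r ≥ 1, so A(r) = 2r/(r + 3).
Then A(r+1) = A(r) + (6/((r + 3)(r + 4))) = (2r/(r + 3)) + (6/((r + 3)(r + 4))).
Simplifying, A(r+1) = 2(r + 1)/(r + 4) = 2(r+1)/((r+1) + 3),
which is the closed form with m = r+1.
By the principle of mathematical induction, the result holds for all m ≥ 1.

A(m) = 2m/(m + 3)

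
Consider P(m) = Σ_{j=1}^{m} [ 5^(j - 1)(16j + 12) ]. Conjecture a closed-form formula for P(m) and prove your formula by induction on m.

P(m) = 2·5^m(2m + 1) - 2

We claim P(m) = 2·5^m(2m + 1) - 2 for all m ≥ 1.
Base case (m = 1): P(1) = 28, and the closed form gives 28. They agree.
Inductive step: suppose the statement holds for some j ≥ 1, so P(j) = 2·5^j(2j + 1) - 2.
Then P(j+1) = P(j) + (5^j(16j + 28)) = (2·5^j(2j + 1) - 2) + (5^j(16j + 28)).
Simplifying, P(j+1) = 20·5^j·j + 30·5^j - 2 = 2·5^(j+1)(2(j+1) + 1) - 2,
which is the closed form with m = j+1.
This completes the induction.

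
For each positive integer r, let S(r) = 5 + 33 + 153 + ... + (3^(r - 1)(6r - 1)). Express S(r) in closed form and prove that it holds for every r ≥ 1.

S(r) = 3^r(3r - 2) + 2

We claim S(r) = 3^r(3r - 2) + 2 for all r ≥ 1.
When r = 1: S(1) = 5, and the closed form gives 5. They agree.
Inductive step: suppose the statement holds for some i ≥ 1, so S(i) = 3^i(3i - 2) + 2.
Then S(i+1) = S(i) + (3^i(6i + 5)) = (3^i(3i - 2) + 2) + (3^i(6i + 5)).
Simplifying, S(i+1) = 3^(i + 1) + 3^(i + 2)i + 2 = 3^(i+1)(3(i+1) - 2) + 2,
which is the closed form with r = i+1.
Hence, by induction on r, the claim holds for every r ≥ 1.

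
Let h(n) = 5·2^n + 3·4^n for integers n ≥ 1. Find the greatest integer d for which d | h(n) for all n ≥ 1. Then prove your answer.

Computing the first values: h(1) = 22 and h(2) = 68; gcd(22, 68) = 2, so d ≤ 2.
We prove 2 | 5·2^n + 3·4^n for all n ≥ 1 by induction on n.
Base case (n = 1): h(1) = 22 = 2·(11), so 2 | h(1).
Inductive step: suppose the statement holds for some m ≥ 1, i.e. 2 | h(m). Then
h(m+1) − 4·h(m) = (5·2^(m+1) + 3·4^(m+1)) − 4·(5·2^m + 3·4^m) = (5)·2^m·(2 − 4) = (-10)·2^m. Since 2 | h(m) by the inductive hypothesis, 2 | 4·h(m); and 2 | -10 since -10 = 2·-5. Therefore 2 | h(m+1).
This completes the induction.
Therefore the largest such d is 2.

d = 2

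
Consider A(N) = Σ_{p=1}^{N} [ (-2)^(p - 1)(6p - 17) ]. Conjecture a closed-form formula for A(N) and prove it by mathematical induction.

A(N) = (-2)^N(-2N + 5) - 5

We claim A(N) = (-2)^N(-2N + 5) - 5 for all N ≥ 1.
Base case (N = 1): A(1) = -11, and the closed form gives -11. They agree.
Suppose the result is true for N = p, so A(p) = (-2)^p(-2p + 5) - 5.
Then A(p+1) = A(p) + ((-2)^p(6p - 11)) = ((-2)^p(-2p + 5) - 5) + ((-2)^p(6p - 11)).
Simplifying, A(p+1) = 4(-2)^p·p - 6(-2)^p - 5 = (-2)^(p+1)(-2(p+1) + 5) - 5,
which is the closed form with N = p+1.
By induction, the statement is established for all N ≥ 1.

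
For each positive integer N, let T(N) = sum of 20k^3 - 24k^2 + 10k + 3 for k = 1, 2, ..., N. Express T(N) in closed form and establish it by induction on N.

We claim T(N) = N(5N^3 + 2N^2 - 2N + 4) for all N ≥ 1.
When N = 1: T(1) = 9, and the closed form gives 9. They agree.
For the inductive step, assume it holds for an arbitrary k ≥ 1, so T(k) = k(5k^3 + 2k^2 - 2k + 4).
Then T(k+1) = T(k) + (20k^3 + 36k^2 + 22k + 9) = (k(5k^3 + 2k^2 - 2k + 4)) + (20k^3 + 36k^2 + 22k + 9).
Simplifying, T(k+1) = (k + 1)(5k^3 + 17k^2 + 17k + 9) = (k+1)(5(k+1)^3 + 2(k+1)^2 - 2(k+1) + 4),
which is the closed form with N = k+1.
Hence, by induction on N, the claim holds for every N ≥ 1.

T(N) = N(5N^3 + 2N^2 - 2N + 4)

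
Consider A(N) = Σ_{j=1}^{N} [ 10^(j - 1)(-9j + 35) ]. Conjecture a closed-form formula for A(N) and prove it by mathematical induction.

A(N) = 10^N(-N + 4) - 4

We claim A(N) = 10^N(-N + 4) - 4 for all N ≥ 1.
Base case (N = 1): A(1) = 26, and the closed form gives 26. They agree.
Inductive step: assume the claim holds for N = j, so A(j) = 10^j(-j + 4) - 4.
Then A(j+1) = A(j) + (10^j(-9j + 26)) = (10^j(-j + 4) - 4) + (10^j(-9j + 26)).
Simplifying, A(j+1) = -10·10^j·j + 30·10^j - 4 = 10^(j+1)(-(j+1) + 4) - 4,
which is the closed form with N = j+1.
By induction, the statement is established for all N ≥ 1.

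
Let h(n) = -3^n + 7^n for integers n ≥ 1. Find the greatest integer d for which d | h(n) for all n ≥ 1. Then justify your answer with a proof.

Computing the first values: h(1) = 4 and h(2) = 40; gcd(4, 40) = 4, so d ≤ 4.
We prove 4 | -3^n + 7^n for all n ≥ 1 by induction on n.
When n = 1: h(1) = 4 = 4·(1), so 4 | h(1).
Inductive step: assume the claim holds for n = p, i.e. 4 | h(p). Then
7^{p+1} − 3^{p+1} = 7·7^p − 3·3^p = 7·(7^p − 3^p) + (4)·3^p. The first term is divisible by 4 by the inductive hypothesis, and the second term (4)·3^p is divisible by 4 since 4 | 4. Hence 4 | h(p+1).
This completes the induction.
Therefore the largest such d is 4.

d = 4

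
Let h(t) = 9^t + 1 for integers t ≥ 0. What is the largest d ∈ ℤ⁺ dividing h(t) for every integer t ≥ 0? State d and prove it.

d = 2

Computing the first values: h(0) = 2 and h(1) = 10; gcd(2, 10) = 2, so d ≤ 2.
We prove 2 | 9^t + 1 for all t ≥ 0 by induction on t.
When t = 0: h(0) = 2 = 2·(1), so 2 | h(0).
For the inductive step, assume it holds for an arbitrary i ≥ 0, i.e. 2 | h(i). Then
h(i+1) = 9^(i+1) + 1 = 9·(9^i + 1) - 8 = 9·h(i) - 8. The first term is divisible by 2 by the inductive hypothesis, and -8 is divisible by 2. Hence 2 | h(i+1).
By the principle of mathematical induction, the result holds for all t ≥ 0.
Therefore the largest such d is 2.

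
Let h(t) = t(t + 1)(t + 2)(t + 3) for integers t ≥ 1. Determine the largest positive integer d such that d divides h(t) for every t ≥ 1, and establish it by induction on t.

d = 24

Computing the first values: h(1) = 24 and h(2) = 120; gcd(24, 120) = 24, so d ≤ 24.
We prove 24 | t(t + 1)(t + 2)(t + 3) for all t ≥ 1 by induction on t.
When t = 1: h(1) = 24 = 24·(1), so 24 | h(1).
Inductive step: suppose the statement holds for some i ≥ 1, i.e. 24 | h(i). Then
h(i+1) − h(i) = (i+1)·(i+2)·(i+3)·(i+4) − i·(i+1)·(i+2)·(i+3) = (i+1)·(i+2)·(i+3)·[(i+4) − i] = 4·(i+1)·(i+2)·(i+3). The product of 3 consecutive integers is divisible by (3)! = 6, so h(i+1) − h(i) is divisible by 4·6 = 24. By the inductive hypothesis 24 | h(i), hence 24 | h(i+1).
By the principle of mathematical induction, the result holds for all t ≥ 1.
Therefore the largest such d is 24.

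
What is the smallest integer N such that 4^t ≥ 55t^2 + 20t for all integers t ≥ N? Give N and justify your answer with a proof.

At t = 5: 1024 < 1475, so the inequality fails and N ≥ 6. We prove 4^t ≥ 55t^2 + 20t for all t ≥ 6.
Base case (t = 6): 4^t = 4096 and 55t^2 + 20t = 2100, so 4096 ≥ 2100.
Inductive step: assume the claim holds for t = i, so 4^i ≥ 55i^2 + 20i.
Then 4^(i + 1) = 4·(4^i) ≥ 4·(55i^2 + 20i).
Also, for i ≥ 6 we have 4·(55i^2 + 20i) ≥ 55(i+1)^2 + 20(i+1), since 4·(55i^2 + 20i) − (55(i+1)^2 + 20(i+1)) = 165i^2 - 50i - 75, which is nonnegative for all i ≥ 6.
Combining, 4^(i + 1) ≥ 55(i+1)^2 + 20(i+1).
Hence, by induction on t, the claim holds for every t ≥ 6.
Hence the smallest such N is 6.

N = 6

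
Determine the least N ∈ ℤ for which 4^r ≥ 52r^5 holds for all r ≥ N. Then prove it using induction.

At r = 11: 4194304 < 8374652, so the inequality fails and N ≥ 12. We prove 4^r ≥ 52r^5 for all r ≥ 12.
Base case (r = 12): 4^r = 16777216 and 52r^5 = 12939264, so 16777216 ≥ 12939264.
Inductive step: assume the claim holds for r = m, so 4^m ≥ 52m^5.
Then 4^(m + 1) = 4·(4^m) ≥ 4·(52m^5).
Also, for m ≥ 12 we have 4·(52m^5) ≥ 52(m+1)^5, since 4 ≥ (1 + 1/m)^5 for all m ≥ 12.
Combining, 4^(m + 1) ≥ 52(m+1)^5.
Hence, by induction on r, the claim holds for every r ≥ 12.
Hence the smallest such N is 12.

N = 12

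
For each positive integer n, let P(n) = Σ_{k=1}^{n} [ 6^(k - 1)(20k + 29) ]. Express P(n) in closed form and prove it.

We claim P(n) = 6^n(4n + 5) - 5 for all n ≥ 1.
Base case (n = 1): P(1) = 49, and the closed form gives 49. They agree.
Suppose the result is true for n = k, so P(k) = 6^k(4k + 5) - 5.
Then P(k+1) = P(k) + (6^k(20k + 49)) = (6^k(4k + 5) - 5) + (6^k(20k + 49)).
Simplifying, P(k+1) = 24·6^k·k + 54·6^k - 5 = 6^(k+1)(4(k+1) + 5) - 5,
which is the closed form with n = k+1.
Hence, by induction on n, the claim holds for every n ≥ 1.

P(n) = 6^n(4n + 5) - 5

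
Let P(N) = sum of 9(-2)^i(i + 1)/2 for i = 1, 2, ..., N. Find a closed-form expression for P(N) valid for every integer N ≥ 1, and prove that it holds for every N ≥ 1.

We claim P(N) = (-2)^N(3N + 4) - 4 for all N ≥ 1.
Base case (N = 1): P(1) = -18, and the closed form gives -18. They agree.
Suppose the result is true for N = i, so P(i) = (-2)^i(3i + 4) - 4.
Then P(i+1) = P(i) + (9(-2)^i(-i - 2)) = ((-2)^i(3i + 4) - 4) + (9(-2)^i(-i - 2)).
Simplifying, P(i+1) = -6(-2)^i·i - 14(-2)^i - 4 = (-2)^(i+1)(3(i+1) + 4) - 4,
which is the closed form with N = i+1.
By induction, the statement is established for all N ≥ 1.

P(N) = (-2)^N(3N + 4) - 4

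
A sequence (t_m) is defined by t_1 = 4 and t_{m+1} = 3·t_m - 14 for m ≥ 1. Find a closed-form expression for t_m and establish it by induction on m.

Computing the first terms: t_1 = 4, t_2 = -2, t_3 = -20. This suggests t_m = -3^m + 7.
When m = 1: the formula gives 4 = 4 = t_1.
Suppose the result is true for m = i, so t_i = -3^i + 7.
Then t_{i+1} = 3·t_i - 14 = 3·(-3^i + 7) - 14 = -3^(i + 1) + 7,
which is the claimed formula at m = i+1.
By induction, the statement is established for all m ≥ 1.

t_m = -3^m + 7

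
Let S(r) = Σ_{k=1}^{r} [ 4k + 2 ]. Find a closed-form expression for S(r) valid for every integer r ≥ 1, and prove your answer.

S(r) = 2r(r + 2)

We claim S(r) = 2r(r + 2) for all r ≥ 1.
Base step (r = 1): S(1) = 6, and the closed form gives 6. They agree.
Suppose the result is true for r = k, so S(k) = 2k(k + 2).
Then S(k+1) = S(k) + (4k + 6) = (2k(k + 2)) + (4k + 6).
Simplifying, S(k+1) = 2(k + 1)(k + 3) = 2(k+1)((k+1) + 2),
which is the closed form with r = k+1.
This completes the induction.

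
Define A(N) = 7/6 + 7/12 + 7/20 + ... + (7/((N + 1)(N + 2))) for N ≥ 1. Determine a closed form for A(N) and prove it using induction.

We claim A(N) = 7N/(2(N + 2)) for all N ≥ 1.
Base case (N = 1): A(1) = 7/6, and the closed form gives 7/6. They agree.
For the inductive step, assume it holds for an arbitrary r ≥ 1, so A(r) = 7r/(2(r + 2)).
Then A(r+1) = A(r) + (7/((r + 2)(r + 3))) = (7r/(2(r + 2))) + (7/((r + 2)(r + 3))).
Simplifying, A(r+1) = 7(r + 1)/(2(r + 3)) = 7(r+1)/(2((r+1) + 2)),
which is the closed form with N = r+1.
By induction, the statement is established for all N ≥ 1.

A(N) = 7N/(2(N + 2))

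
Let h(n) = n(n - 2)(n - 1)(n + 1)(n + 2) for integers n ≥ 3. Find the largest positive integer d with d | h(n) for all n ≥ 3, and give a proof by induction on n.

d = 120

Computing the first values: h(3) = 120 and h(4) = 720; gcd(120, 720) = 120, so d ≤ 120.
We prove 120 | n(n - 2)(n - 1)(n + 1)(n + 2) for all n ≥ 3 by induction on n.
Base step (n = 3): h(3) = 120 = 120·(1), so 120 | h(3).
Inductive step: suppose the statement holds for some j ≥ 3, i.e. 120 | h(j). Then
h(j+1) − h(j) = (j-1)·j·(j+1)·(j+2)·(j+3) − (j-2)·(j-1)·j·(j+1)·(j+2) = (j-1)·j·(j+1)·(j+2)·[(j+3) − (j-2)] = 5·(j-1)·j·(j+1)·(j+2). The product of 4 consecutive integers is divisible by (4)! = 24, so h(j+1) − h(j) is divisible by 5·24 = 120. By the inductive hypothesis 120 | h(j), hence 120 | h(j+1).
By induction, the statement is established for all n ≥ 3.
Therefore the largest such d is 120.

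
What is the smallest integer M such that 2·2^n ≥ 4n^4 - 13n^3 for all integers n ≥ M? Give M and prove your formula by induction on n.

M = 18

At n = 17: 262144 < 270215, so the inequality fails and M ≥ 18. We prove 2·2^n ≥ 4n^4 - 13n^3 for all n ≥ 18.
Base step (n = 18): 2·2^n = 524288 and 4n^4 - 13n^3 = 344088, so 524288 ≥ 344088.
Inductive step: assume the claim holds for n = r, so 2·2^r ≥ 4r^4 - 13r^3.
Then 2·2^(r + 1) = 2·(2·2^r) ≥ 2·(4r^4 - 13r^3).
Also, for r ≥ 18 we have 2·(4r^4 - 13r^3) ≥ 4(r+1)^4 - 13(r+1)^3, since 2·(4r^4 - 13r^3) − (4(r+1)^4 - 13(r+1)^3) = 4r^4 - 29r^3 + 15r^2 + 23r + 9, which is nonnegative for all r ≥ 18.
Combining, 2·2^(r + 1) ≥ 4(r+1)^4 - 13(r+1)^3.
This completes the induction.
Hence the smallest such M is 18.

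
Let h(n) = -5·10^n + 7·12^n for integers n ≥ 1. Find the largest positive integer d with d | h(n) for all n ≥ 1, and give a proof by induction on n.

d = 2

Computing the first values: h(1) = 34 and h(2) = 508; gcd(34, 508) = 2, so d ≤ 2.
We prove 2 | -5·10^n + 7·12^n for all n ≥ 1 by induction on n.
When n = 1: h(1) = 34 = 2·(17), so 2 | h(1).
For the inductive step, assume it holds for an arbitrary r ≥ 1, i.e. 2 | h(r). Then
h(r+1) − 12·h(r) = (-5·10^(r+1) + 7·12^(r+1)) − 12·(-5·10^r + 7·12^r) = (-5)·10^r·(10 − 12) = (10)·10^r. Since 2 | h(r) by the inductive hypothesis, 2 | 12·h(r); and 2 | 10 since 10 = 2·5. Therefore 2 | h(r+1).
Hence, by induction on n, the claim holds for every n ≥ 1.
Therefore the largest such d is 2.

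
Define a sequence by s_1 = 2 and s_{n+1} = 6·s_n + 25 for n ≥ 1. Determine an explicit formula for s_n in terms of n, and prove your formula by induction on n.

s_n = 7·6^(n - 1) - 5

Computing the first terms: s_1 = 2, s_2 = 37, s_3 = 247. This suggests s_n = 7·6^(n - 1) - 5.
Base case (n = 1): the formula gives 2 = 2 = s_1.
Inductive step: assume the claim holds for n = k, so s_k = 7·6^(k - 1) - 5.
Then s_{k+1} = 6·s_k + 25 = 6·(7·6^(k - 1) - 5) + 25 = 7·6^k - 5 = 7·6^((k+1) - 1) - 5,
which is the claimed formula at n = k+1.
This completes the induction.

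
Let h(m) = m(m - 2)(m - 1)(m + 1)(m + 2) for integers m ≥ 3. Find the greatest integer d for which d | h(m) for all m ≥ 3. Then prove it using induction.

d = 120

Computing the first values: h(3) = 120 and h(4) = 720; gcd(120, 720) = 120, so d ≤ 120.
We prove 120 | m(m - 2)(m - 1)(m + 1)(m + 2) for all m ≥ 3 by induction on m.
Base step (m = 3): h(3) = 120 = 120·(1), so 120 | h(3).
Inductive step: assume the claim holds for m = r, i.e. 120 | h(r). Then
h(r+1) − h(r) = (r-1)·r·(r+1)·(r+2)·(r+3) − (r-2)·(r-1)·r·(r+1)·(r+2) = (r-1)·r·(r+1)·(r+2)·[(r+3) − (r-2)] = 5·(r-1)·r·(r+1)·(r+2). The product of 4 consecutive integers is divisible by (4)! = 24, so h(r+1) − h(r) is divisible by 5·24 = 120. By the inductive hypothesis 120 | h(r), hence 120 | h(r+1).
This completes the induction.
Therefore the largest such d is 120.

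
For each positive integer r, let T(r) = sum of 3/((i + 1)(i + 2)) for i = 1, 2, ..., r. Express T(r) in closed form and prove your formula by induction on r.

We claim T(r) = 3r/(2(r + 2)) for all r ≥ 1.
For the base case r = 1: T(1) = 1/2, and the closed form gives 1/2. They agree.
For the inductive step, assume it holds for an arbitrary i ≥ 1, so T(i) = 3i/(2(i + 2)).
Then T(i+1) = T(i) + (3/((i + 2)(i + 3))) = (3i/(2(i + 2))) + (3/((i + 2)(i + 3))).
Simplifying, T(i+1) = 3(i + 1)/(2(i + 3)) = 3(i+1)/(2((i+1) + 2)),
which is the closed form with r = i+1.
This completes the induction.

T(r) = 3r/(2(r + 2))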